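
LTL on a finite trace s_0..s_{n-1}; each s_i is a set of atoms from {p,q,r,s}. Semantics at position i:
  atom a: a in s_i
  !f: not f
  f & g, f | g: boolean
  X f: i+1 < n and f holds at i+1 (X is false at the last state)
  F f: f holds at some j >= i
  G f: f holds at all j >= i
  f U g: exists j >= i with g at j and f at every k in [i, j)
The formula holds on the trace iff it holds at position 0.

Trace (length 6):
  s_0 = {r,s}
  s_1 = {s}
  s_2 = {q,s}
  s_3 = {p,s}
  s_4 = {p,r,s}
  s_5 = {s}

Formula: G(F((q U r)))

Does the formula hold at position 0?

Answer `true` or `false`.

s_0={r,s}: G(F((q U r)))=False F((q U r))=True (q U r)=True q=False r=True
s_1={s}: G(F((q U r)))=False F((q U r))=True (q U r)=False q=False r=False
s_2={q,s}: G(F((q U r)))=False F((q U r))=True (q U r)=False q=True r=False
s_3={p,s}: G(F((q U r)))=False F((q U r))=True (q U r)=False q=False r=False
s_4={p,r,s}: G(F((q U r)))=False F((q U r))=True (q U r)=True q=False r=True
s_5={s}: G(F((q U r)))=False F((q U r))=False (q U r)=False q=False r=False

Answer: false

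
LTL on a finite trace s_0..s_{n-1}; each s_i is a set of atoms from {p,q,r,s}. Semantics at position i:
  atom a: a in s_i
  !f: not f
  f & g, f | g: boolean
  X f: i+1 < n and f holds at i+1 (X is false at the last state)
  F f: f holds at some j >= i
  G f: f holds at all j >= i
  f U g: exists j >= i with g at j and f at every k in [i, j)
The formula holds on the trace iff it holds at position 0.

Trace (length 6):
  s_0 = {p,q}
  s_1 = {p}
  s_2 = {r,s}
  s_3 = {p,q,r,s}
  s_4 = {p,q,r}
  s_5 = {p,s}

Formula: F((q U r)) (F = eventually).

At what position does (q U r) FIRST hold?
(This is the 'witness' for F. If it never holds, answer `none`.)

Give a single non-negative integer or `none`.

s_0={p,q}: (q U r)=False q=True r=False
s_1={p}: (q U r)=False q=False r=False
s_2={r,s}: (q U r)=True q=False r=True
s_3={p,q,r,s}: (q U r)=True q=True r=True
s_4={p,q,r}: (q U r)=True q=True r=True
s_5={p,s}: (q U r)=False q=False r=False
F((q U r)) holds; first witness at position 2.

Answer: 2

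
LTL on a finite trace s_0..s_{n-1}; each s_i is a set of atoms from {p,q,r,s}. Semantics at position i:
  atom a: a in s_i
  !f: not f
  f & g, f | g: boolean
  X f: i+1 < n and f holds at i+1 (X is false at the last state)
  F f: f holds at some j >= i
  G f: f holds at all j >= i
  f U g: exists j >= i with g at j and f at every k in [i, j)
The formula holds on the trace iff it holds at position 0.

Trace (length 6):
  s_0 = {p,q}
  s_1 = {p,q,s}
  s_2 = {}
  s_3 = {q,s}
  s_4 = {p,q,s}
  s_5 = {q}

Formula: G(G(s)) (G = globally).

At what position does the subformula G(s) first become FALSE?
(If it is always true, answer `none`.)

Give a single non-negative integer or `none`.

Answer: 0

Derivation:
s_0={p,q}: G(s)=False s=False
s_1={p,q,s}: G(s)=False s=True
s_2={}: G(s)=False s=False
s_3={q,s}: G(s)=False s=True
s_4={p,q,s}: G(s)=False s=True
s_5={q}: G(s)=False s=False
G(G(s)) holds globally = False
First violation at position 0.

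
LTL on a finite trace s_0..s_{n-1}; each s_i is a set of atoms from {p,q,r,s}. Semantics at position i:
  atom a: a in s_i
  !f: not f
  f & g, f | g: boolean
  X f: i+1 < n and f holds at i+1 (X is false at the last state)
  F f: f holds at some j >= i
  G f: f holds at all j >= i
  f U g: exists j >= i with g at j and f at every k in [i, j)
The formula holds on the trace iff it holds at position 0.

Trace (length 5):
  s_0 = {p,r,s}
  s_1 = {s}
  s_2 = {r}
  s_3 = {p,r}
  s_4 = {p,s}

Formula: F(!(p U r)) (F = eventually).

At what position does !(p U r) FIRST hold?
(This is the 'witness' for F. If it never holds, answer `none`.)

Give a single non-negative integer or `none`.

s_0={p,r,s}: !(p U r)=False (p U r)=True p=True r=True
s_1={s}: !(p U r)=True (p U r)=False p=False r=False
s_2={r}: !(p U r)=False (p U r)=True p=False r=True
s_3={p,r}: !(p U r)=False (p U r)=True p=True r=True
s_4={p,s}: !(p U r)=True (p U r)=False p=True r=False
F(!(p U r)) holds; first witness at position 1.

Answer: 1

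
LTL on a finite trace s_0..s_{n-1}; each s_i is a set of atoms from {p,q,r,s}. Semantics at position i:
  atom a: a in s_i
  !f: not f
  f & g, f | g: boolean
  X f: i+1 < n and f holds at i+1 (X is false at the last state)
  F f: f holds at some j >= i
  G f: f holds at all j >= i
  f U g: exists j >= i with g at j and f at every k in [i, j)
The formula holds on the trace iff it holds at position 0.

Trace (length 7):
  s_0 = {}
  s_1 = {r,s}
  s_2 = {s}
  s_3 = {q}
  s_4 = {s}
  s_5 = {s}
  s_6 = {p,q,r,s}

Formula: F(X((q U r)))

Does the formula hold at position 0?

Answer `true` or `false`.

s_0={}: F(X((q U r)))=True X((q U r))=True (q U r)=False q=False r=False
s_1={r,s}: F(X((q U r)))=True X((q U r))=False (q U r)=True q=False r=True
s_2={s}: F(X((q U r)))=True X((q U r))=False (q U r)=False q=False r=False
s_3={q}: F(X((q U r)))=True X((q U r))=False (q U r)=False q=True r=False
s_4={s}: F(X((q U r)))=True X((q U r))=False (q U r)=False q=False r=False
s_5={s}: F(X((q U r)))=True X((q U r))=True (q U r)=False q=False r=False
s_6={p,q,r,s}: F(X((q U r)))=False X((q U r))=False (q U r)=True q=True r=True

Answer: true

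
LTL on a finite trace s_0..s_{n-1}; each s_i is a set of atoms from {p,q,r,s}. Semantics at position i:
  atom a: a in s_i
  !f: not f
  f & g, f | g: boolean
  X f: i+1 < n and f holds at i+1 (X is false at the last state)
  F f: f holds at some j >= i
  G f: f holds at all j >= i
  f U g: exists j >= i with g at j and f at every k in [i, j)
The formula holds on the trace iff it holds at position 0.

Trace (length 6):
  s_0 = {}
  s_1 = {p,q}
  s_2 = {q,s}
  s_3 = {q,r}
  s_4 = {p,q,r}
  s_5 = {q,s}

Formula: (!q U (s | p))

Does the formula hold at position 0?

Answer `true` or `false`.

Answer: true

Derivation:
s_0={}: (!q U (s | p))=True !q=True q=False (s | p)=False s=False p=False
s_1={p,q}: (!q U (s | p))=True !q=False q=True (s | p)=True s=False p=True
s_2={q,s}: (!q U (s | p))=True !q=False q=True (s | p)=True s=True p=False
s_3={q,r}: (!q U (s | p))=False !q=False q=True (s | p)=False s=False p=False
s_4={p,q,r}: (!q U (s | p))=True !q=False q=True (s | p)=True s=False p=True
s_5={q,s}: (!q U (s | p))=True !q=False q=True (s | p)=True s=True p=False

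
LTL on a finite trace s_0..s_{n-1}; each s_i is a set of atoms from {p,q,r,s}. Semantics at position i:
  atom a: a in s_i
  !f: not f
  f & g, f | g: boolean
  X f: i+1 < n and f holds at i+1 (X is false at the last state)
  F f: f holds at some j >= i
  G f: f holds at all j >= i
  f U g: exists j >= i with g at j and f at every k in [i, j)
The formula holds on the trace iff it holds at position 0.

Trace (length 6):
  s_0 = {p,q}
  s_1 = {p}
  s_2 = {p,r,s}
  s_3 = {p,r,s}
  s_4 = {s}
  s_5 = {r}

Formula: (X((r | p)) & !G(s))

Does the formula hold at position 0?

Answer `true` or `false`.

Answer: true

Derivation:
s_0={p,q}: (X((r | p)) & !G(s))=True X((r | p))=True (r | p)=True r=False p=True !G(s)=True G(s)=False s=False
s_1={p}: (X((r | p)) & !G(s))=True X((r | p))=True (r | p)=True r=False p=True !G(s)=True G(s)=False s=False
s_2={p,r,s}: (X((r | p)) & !G(s))=True X((r | p))=True (r | p)=True r=True p=True !G(s)=True G(s)=False s=True
s_3={p,r,s}: (X((r | p)) & !G(s))=False X((r | p))=False (r | p)=True r=True p=True !G(s)=True G(s)=False s=True
s_4={s}: (X((r | p)) & !G(s))=True X((r | p))=True (r | p)=False r=False p=False !G(s)=True G(s)=False s=True
s_5={r}: (X((r | p)) & !G(s))=False X((r | p))=False (r | p)=True r=True p=False !G(s)=True G(s)=False s=False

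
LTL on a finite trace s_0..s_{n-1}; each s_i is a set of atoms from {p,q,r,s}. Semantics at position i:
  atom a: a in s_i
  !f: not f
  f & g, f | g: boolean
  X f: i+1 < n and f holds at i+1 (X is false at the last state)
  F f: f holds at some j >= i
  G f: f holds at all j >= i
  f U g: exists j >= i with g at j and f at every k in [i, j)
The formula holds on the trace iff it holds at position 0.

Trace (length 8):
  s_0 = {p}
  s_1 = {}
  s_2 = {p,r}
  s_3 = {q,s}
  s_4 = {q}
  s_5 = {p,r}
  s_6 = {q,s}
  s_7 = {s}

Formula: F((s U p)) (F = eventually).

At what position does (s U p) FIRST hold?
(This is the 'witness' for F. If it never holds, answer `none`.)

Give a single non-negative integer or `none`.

Answer: 0

Derivation:
s_0={p}: (s U p)=True s=False p=True
s_1={}: (s U p)=False s=False p=False
s_2={p,r}: (s U p)=True s=False p=True
s_3={q,s}: (s U p)=False s=True p=False
s_4={q}: (s U p)=False s=False p=False
s_5={p,r}: (s U p)=True s=False p=True
s_6={q,s}: (s U p)=False s=True p=False
s_7={s}: (s U p)=False s=True p=False
F((s U p)) holds; first witness at position 0.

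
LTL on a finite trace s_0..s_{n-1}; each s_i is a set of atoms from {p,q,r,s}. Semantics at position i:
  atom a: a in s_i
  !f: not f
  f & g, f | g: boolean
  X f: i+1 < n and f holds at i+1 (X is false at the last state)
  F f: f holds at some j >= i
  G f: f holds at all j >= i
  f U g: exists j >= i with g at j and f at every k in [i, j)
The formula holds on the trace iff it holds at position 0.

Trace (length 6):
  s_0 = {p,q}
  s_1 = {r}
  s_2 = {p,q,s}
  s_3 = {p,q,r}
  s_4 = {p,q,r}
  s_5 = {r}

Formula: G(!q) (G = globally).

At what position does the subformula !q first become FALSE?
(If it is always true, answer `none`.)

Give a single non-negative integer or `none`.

Answer: 0

Derivation:
s_0={p,q}: !q=False q=True
s_1={r}: !q=True q=False
s_2={p,q,s}: !q=False q=True
s_3={p,q,r}: !q=False q=True
s_4={p,q,r}: !q=False q=True
s_5={r}: !q=True q=False
G(!q) holds globally = False
First violation at position 0.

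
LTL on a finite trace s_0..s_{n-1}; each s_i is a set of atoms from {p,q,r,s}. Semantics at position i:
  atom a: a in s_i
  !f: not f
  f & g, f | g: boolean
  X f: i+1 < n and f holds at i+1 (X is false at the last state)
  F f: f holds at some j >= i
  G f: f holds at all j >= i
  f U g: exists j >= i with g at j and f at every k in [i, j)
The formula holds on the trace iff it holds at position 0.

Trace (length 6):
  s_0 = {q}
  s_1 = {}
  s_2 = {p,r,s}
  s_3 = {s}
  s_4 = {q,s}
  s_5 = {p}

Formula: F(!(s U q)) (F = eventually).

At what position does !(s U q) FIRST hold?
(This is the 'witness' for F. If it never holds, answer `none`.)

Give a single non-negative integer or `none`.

s_0={q}: !(s U q)=False (s U q)=True s=False q=True
s_1={}: !(s U q)=True (s U q)=False s=False q=False
s_2={p,r,s}: !(s U q)=False (s U q)=True s=True q=False
s_3={s}: !(s U q)=False (s U q)=True s=True q=False
s_4={q,s}: !(s U q)=False (s U q)=True s=True q=True
s_5={p}: !(s U q)=True (s U q)=False s=False q=False
F(!(s U q)) holds; first witness at position 1.

Answer: 1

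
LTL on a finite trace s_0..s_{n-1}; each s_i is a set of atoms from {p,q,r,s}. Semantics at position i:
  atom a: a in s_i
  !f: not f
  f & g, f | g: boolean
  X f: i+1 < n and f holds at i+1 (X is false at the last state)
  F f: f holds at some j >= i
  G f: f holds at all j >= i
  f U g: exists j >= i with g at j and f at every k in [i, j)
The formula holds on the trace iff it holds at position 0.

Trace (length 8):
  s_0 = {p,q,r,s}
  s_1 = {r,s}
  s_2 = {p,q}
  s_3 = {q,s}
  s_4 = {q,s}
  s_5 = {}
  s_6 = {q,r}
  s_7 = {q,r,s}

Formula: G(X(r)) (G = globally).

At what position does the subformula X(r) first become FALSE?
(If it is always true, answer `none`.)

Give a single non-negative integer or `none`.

Answer: 1

Derivation:
s_0={p,q,r,s}: X(r)=True r=True
s_1={r,s}: X(r)=False r=True
s_2={p,q}: X(r)=False r=False
s_3={q,s}: X(r)=False r=False
s_4={q,s}: X(r)=False r=False
s_5={}: X(r)=True r=False
s_6={q,r}: X(r)=True r=True
s_7={q,r,s}: X(r)=False r=True
G(X(r)) holds globally = False
First violation at position 1.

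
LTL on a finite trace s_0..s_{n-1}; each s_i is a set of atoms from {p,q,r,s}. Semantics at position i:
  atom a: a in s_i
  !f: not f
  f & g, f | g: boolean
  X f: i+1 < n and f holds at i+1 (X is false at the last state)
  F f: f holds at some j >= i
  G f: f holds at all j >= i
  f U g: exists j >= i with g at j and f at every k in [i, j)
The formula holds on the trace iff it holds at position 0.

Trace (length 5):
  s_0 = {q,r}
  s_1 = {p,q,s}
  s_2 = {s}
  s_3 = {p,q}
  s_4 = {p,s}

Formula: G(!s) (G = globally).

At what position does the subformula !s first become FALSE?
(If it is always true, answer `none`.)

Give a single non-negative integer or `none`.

s_0={q,r}: !s=True s=False
s_1={p,q,s}: !s=False s=True
s_2={s}: !s=False s=True
s_3={p,q}: !s=True s=False
s_4={p,s}: !s=False s=True
G(!s) holds globally = False
First violation at position 1.

Answer: 1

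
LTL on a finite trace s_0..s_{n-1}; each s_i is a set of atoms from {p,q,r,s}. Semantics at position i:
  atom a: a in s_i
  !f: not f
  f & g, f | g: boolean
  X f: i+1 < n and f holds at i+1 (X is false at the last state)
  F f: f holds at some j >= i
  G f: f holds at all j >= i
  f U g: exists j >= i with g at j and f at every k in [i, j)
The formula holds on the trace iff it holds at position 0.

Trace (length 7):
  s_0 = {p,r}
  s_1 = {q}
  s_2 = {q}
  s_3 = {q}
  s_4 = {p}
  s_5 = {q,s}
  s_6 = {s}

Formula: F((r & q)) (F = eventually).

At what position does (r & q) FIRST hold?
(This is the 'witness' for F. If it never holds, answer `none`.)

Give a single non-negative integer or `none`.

s_0={p,r}: (r & q)=False r=True q=False
s_1={q}: (r & q)=False r=False q=True
s_2={q}: (r & q)=False r=False q=True
s_3={q}: (r & q)=False r=False q=True
s_4={p}: (r & q)=False r=False q=False
s_5={q,s}: (r & q)=False r=False q=True
s_6={s}: (r & q)=False r=False q=False
F((r & q)) does not hold (no witness exists).

Answer: none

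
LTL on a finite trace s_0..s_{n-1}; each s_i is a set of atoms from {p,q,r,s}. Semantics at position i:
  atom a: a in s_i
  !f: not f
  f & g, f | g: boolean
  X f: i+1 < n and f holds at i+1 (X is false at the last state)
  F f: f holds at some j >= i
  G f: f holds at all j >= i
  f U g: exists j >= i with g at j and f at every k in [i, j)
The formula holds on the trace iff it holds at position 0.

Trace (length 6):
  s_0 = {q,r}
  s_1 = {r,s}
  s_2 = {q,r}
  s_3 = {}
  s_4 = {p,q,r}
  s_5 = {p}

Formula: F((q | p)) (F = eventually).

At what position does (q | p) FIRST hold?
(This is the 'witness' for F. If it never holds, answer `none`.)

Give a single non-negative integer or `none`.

s_0={q,r}: (q | p)=True q=True p=False
s_1={r,s}: (q | p)=False q=False p=False
s_2={q,r}: (q | p)=True q=True p=False
s_3={}: (q | p)=False q=False p=False
s_4={p,q,r}: (q | p)=True q=True p=True
s_5={p}: (q | p)=True q=False p=True
F((q | p)) holds; first witness at position 0.

Answer: 0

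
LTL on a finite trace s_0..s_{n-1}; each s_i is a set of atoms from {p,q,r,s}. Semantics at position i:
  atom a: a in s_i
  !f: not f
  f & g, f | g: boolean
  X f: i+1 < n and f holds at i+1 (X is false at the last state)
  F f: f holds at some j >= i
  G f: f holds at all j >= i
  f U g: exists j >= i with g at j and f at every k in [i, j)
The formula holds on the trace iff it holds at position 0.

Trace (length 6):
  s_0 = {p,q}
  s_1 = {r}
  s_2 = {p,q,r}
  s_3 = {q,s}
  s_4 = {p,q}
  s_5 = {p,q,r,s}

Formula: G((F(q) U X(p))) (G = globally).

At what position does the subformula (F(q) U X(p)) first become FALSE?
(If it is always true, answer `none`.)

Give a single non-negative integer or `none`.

s_0={p,q}: (F(q) U X(p))=True F(q)=True q=True X(p)=False p=True
s_1={r}: (F(q) U X(p))=True F(q)=True q=False X(p)=True p=False
s_2={p,q,r}: (F(q) U X(p))=True F(q)=True q=True X(p)=False p=True
s_3={q,s}: (F(q) U X(p))=True F(q)=True q=True X(p)=True p=False
s_4={p,q}: (F(q) U X(p))=True F(q)=True q=True X(p)=True p=True
s_5={p,q,r,s}: (F(q) U X(p))=False F(q)=True q=True X(p)=False p=True
G((F(q) U X(p))) holds globally = False
First violation at position 5.

Answer: 5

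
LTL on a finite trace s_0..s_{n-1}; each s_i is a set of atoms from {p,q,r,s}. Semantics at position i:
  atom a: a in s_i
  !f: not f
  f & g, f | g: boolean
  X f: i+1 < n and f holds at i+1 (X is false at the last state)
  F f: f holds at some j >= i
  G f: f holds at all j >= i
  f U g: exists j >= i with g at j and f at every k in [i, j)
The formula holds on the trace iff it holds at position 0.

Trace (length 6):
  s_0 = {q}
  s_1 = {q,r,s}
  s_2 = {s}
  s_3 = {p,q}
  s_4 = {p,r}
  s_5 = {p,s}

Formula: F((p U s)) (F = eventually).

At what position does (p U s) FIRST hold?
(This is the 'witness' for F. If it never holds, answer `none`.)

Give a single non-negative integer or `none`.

s_0={q}: (p U s)=False p=False s=False
s_1={q,r,s}: (p U s)=True p=False s=True
s_2={s}: (p U s)=True p=False s=True
s_3={p,q}: (p U s)=True p=True s=False
s_4={p,r}: (p U s)=True p=True s=False
s_5={p,s}: (p U s)=True p=True s=True
F((p U s)) holds; first witness at position 1.

Answer: 1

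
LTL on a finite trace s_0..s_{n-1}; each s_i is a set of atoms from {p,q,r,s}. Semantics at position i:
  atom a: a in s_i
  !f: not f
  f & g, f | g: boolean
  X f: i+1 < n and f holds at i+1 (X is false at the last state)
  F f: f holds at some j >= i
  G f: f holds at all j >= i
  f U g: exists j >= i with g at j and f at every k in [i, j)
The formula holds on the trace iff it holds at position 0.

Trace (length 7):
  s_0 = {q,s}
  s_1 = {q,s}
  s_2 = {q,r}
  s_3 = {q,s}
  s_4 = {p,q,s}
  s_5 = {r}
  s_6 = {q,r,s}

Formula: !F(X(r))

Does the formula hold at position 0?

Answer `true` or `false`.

s_0={q,s}: !F(X(r))=False F(X(r))=True X(r)=False r=False
s_1={q,s}: !F(X(r))=False F(X(r))=True X(r)=True r=False
s_2={q,r}: !F(X(r))=False F(X(r))=True X(r)=False r=True
s_3={q,s}: !F(X(r))=False F(X(r))=True X(r)=False r=False
s_4={p,q,s}: !F(X(r))=False F(X(r))=True X(r)=True r=False
s_5={r}: !F(X(r))=False F(X(r))=True X(r)=True r=True
s_6={q,r,s}: !F(X(r))=True F(X(r))=False X(r)=False r=True

Answer: false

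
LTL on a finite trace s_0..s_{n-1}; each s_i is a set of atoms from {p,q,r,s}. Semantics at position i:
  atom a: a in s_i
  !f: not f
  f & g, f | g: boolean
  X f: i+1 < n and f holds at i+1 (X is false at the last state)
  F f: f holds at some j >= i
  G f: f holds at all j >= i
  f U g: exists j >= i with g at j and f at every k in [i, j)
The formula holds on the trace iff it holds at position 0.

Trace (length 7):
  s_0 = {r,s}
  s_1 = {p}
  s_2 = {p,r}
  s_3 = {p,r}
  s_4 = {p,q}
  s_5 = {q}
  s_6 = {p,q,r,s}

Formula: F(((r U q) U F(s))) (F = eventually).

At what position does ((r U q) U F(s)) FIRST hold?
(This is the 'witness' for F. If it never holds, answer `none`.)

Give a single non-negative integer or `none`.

Answer: 0

Derivation:
s_0={r,s}: ((r U q) U F(s))=True (r U q)=False r=True q=False F(s)=True s=True
s_1={p}: ((r U q) U F(s))=True (r U q)=False r=False q=False F(s)=True s=False
s_2={p,r}: ((r U q) U F(s))=True (r U q)=True r=True q=False F(s)=True s=False
s_3={p,r}: ((r U q) U F(s))=True (r U q)=True r=True q=False F(s)=True s=False
s_4={p,q}: ((r U q) U F(s))=True (r U q)=True r=False q=True F(s)=True s=False
s_5={q}: ((r U q) U F(s))=True (r U q)=True r=False q=True F(s)=True s=False
s_6={p,q,r,s}: ((r U q) U F(s))=True (r U q)=True r=True q=True F(s)=True s=True
F(((r U q) U F(s))) holds; first witness at position 0.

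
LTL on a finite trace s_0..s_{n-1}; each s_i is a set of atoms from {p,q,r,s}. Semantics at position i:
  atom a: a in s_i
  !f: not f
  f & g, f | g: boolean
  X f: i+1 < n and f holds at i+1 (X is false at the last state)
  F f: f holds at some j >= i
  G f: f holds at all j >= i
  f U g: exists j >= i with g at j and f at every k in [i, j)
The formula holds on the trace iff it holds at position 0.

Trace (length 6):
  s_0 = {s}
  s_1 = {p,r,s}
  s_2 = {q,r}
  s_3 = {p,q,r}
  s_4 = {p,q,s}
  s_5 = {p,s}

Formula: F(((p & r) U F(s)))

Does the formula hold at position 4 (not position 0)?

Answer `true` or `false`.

s_0={s}: F(((p & r) U F(s)))=True ((p & r) U F(s))=True (p & r)=False p=False r=False F(s)=True s=True
s_1={p,r,s}: F(((p & r) U F(s)))=True ((p & r) U F(s))=True (p & r)=True p=True r=True F(s)=True s=True
s_2={q,r}: F(((p & r) U F(s)))=True ((p & r) U F(s))=True (p & r)=False p=False r=True F(s)=True s=False
s_3={p,q,r}: F(((p & r) U F(s)))=True ((p & r) U F(s))=True (p & r)=True p=True r=True F(s)=True s=False
s_4={p,q,s}: F(((p & r) U F(s)))=True ((p & r) U F(s))=True (p & r)=False p=True r=False F(s)=True s=True
s_5={p,s}: F(((p & r) U F(s)))=True ((p & r) U F(s))=True (p & r)=False p=True r=False F(s)=True s=True
Evaluating at position 4: result = True

Answer: true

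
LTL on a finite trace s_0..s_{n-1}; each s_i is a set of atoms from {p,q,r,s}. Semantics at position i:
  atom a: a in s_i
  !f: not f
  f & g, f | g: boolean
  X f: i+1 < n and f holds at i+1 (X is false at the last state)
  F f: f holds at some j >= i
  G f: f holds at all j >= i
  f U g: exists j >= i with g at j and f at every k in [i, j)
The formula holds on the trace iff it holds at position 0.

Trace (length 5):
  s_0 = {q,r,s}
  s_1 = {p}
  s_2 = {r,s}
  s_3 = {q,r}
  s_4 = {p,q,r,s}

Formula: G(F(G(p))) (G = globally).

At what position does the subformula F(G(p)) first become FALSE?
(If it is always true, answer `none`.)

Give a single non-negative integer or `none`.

Answer: none

Derivation:
s_0={q,r,s}: F(G(p))=True G(p)=False p=False
s_1={p}: F(G(p))=True G(p)=False p=True
s_2={r,s}: F(G(p))=True G(p)=False p=False
s_3={q,r}: F(G(p))=True G(p)=False p=False
s_4={p,q,r,s}: F(G(p))=True G(p)=True p=True
G(F(G(p))) holds globally = True
No violation — formula holds at every position.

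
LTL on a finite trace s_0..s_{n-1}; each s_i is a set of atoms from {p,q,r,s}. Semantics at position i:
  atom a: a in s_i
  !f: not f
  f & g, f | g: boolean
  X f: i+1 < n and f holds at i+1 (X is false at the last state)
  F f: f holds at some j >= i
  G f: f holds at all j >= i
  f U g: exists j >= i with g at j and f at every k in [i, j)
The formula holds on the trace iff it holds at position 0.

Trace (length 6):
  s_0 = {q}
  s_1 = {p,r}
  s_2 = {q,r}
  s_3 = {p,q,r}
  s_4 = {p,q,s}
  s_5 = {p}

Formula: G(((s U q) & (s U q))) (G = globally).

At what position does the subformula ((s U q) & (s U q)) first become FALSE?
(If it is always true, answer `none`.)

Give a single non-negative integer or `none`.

s_0={q}: ((s U q) & (s U q))=True (s U q)=True s=False q=True
s_1={p,r}: ((s U q) & (s U q))=False (s U q)=False s=False q=False
s_2={q,r}: ((s U q) & (s U q))=True (s U q)=True s=False q=True
s_3={p,q,r}: ((s U q) & (s U q))=True (s U q)=True s=False q=True
s_4={p,q,s}: ((s U q) & (s U q))=True (s U q)=True s=True q=True
s_5={p}: ((s U q) & (s U q))=False (s U q)=False s=False q=False
G(((s U q) & (s U q))) holds globally = False
First violation at position 1.

Answer: 1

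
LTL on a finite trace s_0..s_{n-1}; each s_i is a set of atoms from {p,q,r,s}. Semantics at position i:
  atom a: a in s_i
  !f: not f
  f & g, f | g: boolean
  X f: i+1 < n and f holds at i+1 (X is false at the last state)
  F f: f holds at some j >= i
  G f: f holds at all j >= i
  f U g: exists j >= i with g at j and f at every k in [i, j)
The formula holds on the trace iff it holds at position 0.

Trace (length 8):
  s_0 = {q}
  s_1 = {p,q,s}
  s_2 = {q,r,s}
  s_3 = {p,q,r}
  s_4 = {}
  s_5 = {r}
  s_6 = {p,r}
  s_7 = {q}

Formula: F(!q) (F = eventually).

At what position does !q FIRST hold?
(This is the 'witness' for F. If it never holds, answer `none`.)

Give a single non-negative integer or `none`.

Answer: 4

Derivation:
s_0={q}: !q=False q=True
s_1={p,q,s}: !q=False q=True
s_2={q,r,s}: !q=False q=True
s_3={p,q,r}: !q=False q=True
s_4={}: !q=True q=False
s_5={r}: !q=True q=False
s_6={p,r}: !q=True q=False
s_7={q}: !q=False q=True
F(!q) holds; first witness at position 4.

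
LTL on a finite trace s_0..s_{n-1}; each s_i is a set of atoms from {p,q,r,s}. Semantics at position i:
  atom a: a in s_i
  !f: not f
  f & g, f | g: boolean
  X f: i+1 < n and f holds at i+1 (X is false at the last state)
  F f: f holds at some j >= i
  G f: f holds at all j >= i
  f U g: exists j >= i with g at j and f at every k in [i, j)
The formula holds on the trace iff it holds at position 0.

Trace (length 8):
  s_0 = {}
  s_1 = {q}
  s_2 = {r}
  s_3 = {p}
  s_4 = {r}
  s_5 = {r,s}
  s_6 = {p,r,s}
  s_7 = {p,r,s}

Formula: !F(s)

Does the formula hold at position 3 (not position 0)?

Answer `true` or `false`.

s_0={}: !F(s)=False F(s)=True s=False
s_1={q}: !F(s)=False F(s)=True s=False
s_2={r}: !F(s)=False F(s)=True s=False
s_3={p}: !F(s)=False F(s)=True s=False
s_4={r}: !F(s)=False F(s)=True s=False
s_5={r,s}: !F(s)=False F(s)=True s=True
s_6={p,r,s}: !F(s)=False F(s)=True s=True
s_7={p,r,s}: !F(s)=False F(s)=True s=True
Evaluating at position 3: result = False

Answer: false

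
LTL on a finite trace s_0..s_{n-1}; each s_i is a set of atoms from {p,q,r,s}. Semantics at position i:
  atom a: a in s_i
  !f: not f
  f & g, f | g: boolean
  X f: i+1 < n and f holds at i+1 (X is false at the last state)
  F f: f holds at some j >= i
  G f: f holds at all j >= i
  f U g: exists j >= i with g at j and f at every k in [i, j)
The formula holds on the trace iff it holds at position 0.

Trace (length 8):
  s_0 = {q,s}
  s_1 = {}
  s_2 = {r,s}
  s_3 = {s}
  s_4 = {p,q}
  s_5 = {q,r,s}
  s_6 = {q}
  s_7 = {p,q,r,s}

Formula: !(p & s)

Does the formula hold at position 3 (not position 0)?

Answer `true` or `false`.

s_0={q,s}: !(p & s)=True (p & s)=False p=False s=True
s_1={}: !(p & s)=True (p & s)=False p=False s=False
s_2={r,s}: !(p & s)=True (p & s)=False p=False s=True
s_3={s}: !(p & s)=True (p & s)=False p=False s=True
s_4={p,q}: !(p & s)=True (p & s)=False p=True s=False
s_5={q,r,s}: !(p & s)=True (p & s)=False p=False s=True
s_6={q}: !(p & s)=True (p & s)=False p=False s=False
s_7={p,q,r,s}: !(p & s)=False (p & s)=True p=True s=True
Evaluating at position 3: result = True

Answer: true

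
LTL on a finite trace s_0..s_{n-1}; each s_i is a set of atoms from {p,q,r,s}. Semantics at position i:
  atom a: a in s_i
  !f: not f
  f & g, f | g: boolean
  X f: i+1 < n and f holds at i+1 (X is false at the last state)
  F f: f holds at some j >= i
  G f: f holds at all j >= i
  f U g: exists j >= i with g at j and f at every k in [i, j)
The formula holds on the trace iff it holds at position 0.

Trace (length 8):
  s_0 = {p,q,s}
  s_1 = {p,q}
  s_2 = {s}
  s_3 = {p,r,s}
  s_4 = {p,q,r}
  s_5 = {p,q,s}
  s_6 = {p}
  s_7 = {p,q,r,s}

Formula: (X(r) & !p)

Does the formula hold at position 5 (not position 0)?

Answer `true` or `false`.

s_0={p,q,s}: (X(r) & !p)=False X(r)=False r=False !p=False p=True
s_1={p,q}: (X(r) & !p)=False X(r)=False r=False !p=False p=True
s_2={s}: (X(r) & !p)=True X(r)=True r=False !p=True p=False
s_3={p,r,s}: (X(r) & !p)=False X(r)=True r=True !p=False p=True
s_4={p,q,r}: (X(r) & !p)=False X(r)=False r=True !p=False p=True
s_5={p,q,s}: (X(r) & !p)=False X(r)=False r=False !p=False p=True
s_6={p}: (X(r) & !p)=False X(r)=True r=False !p=False p=True
s_7={p,q,r,s}: (X(r) & !p)=False X(r)=False r=True !p=False p=True
Evaluating at position 5: result = False

Answer: false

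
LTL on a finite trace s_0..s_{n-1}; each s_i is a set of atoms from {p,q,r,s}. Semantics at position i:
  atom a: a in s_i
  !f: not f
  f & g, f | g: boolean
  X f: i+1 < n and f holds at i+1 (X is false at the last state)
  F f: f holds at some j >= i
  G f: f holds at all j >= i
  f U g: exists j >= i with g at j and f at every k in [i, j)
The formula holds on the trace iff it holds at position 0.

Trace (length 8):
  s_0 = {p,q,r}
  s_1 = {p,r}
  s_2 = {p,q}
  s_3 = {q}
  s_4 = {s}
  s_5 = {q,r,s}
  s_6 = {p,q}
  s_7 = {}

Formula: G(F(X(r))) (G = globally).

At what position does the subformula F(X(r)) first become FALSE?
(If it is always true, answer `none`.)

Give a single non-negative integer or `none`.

s_0={p,q,r}: F(X(r))=True X(r)=True r=True
s_1={p,r}: F(X(r))=True X(r)=False r=True
s_2={p,q}: F(X(r))=True X(r)=False r=False
s_3={q}: F(X(r))=True X(r)=False r=False
s_4={s}: F(X(r))=True X(r)=True r=False
s_5={q,r,s}: F(X(r))=False X(r)=False r=True
s_6={p,q}: F(X(r))=False X(r)=False r=False
s_7={}: F(X(r))=False X(r)=False r=False
G(F(X(r))) holds globally = False
First violation at position 5.

Answer: 5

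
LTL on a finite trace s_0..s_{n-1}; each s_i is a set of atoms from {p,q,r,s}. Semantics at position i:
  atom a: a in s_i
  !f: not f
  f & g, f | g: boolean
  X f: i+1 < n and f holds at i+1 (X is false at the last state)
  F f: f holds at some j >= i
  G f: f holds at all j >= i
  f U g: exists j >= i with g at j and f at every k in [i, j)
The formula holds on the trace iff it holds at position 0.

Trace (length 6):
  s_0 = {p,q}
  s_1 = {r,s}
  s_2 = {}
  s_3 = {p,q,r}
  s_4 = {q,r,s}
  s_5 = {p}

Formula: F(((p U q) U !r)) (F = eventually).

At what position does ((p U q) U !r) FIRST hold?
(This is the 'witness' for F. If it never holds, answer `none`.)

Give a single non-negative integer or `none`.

Answer: 0

Derivation:
s_0={p,q}: ((p U q) U !r)=True (p U q)=True p=True q=True !r=True r=False
s_1={r,s}: ((p U q) U !r)=False (p U q)=False p=False q=False !r=False r=True
s_2={}: ((p U q) U !r)=True (p U q)=False p=False q=False !r=True r=False
s_3={p,q,r}: ((p U q) U !r)=True (p U q)=True p=True q=True !r=False r=True
s_4={q,r,s}: ((p U q) U !r)=True (p U q)=True p=False q=True !r=False r=True
s_5={p}: ((p U q) U !r)=True (p U q)=False p=True q=False !r=True r=False
F(((p U q) U !r)) holds; first witness at position 0.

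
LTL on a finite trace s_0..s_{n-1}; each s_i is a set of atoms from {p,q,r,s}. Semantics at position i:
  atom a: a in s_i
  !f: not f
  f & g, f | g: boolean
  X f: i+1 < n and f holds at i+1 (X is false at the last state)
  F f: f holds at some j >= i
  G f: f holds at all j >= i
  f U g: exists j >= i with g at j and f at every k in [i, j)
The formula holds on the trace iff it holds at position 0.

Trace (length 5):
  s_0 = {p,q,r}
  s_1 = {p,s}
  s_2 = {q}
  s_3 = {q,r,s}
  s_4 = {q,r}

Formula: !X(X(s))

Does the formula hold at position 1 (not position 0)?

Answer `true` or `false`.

Answer: false

Derivation:
s_0={p,q,r}: !X(X(s))=True X(X(s))=False X(s)=True s=False
s_1={p,s}: !X(X(s))=False X(X(s))=True X(s)=False s=True
s_2={q}: !X(X(s))=True X(X(s))=False X(s)=True s=False
s_3={q,r,s}: !X(X(s))=True X(X(s))=False X(s)=False s=True
s_4={q,r}: !X(X(s))=True X(X(s))=False X(s)=False s=False
Evaluating at position 1: result = False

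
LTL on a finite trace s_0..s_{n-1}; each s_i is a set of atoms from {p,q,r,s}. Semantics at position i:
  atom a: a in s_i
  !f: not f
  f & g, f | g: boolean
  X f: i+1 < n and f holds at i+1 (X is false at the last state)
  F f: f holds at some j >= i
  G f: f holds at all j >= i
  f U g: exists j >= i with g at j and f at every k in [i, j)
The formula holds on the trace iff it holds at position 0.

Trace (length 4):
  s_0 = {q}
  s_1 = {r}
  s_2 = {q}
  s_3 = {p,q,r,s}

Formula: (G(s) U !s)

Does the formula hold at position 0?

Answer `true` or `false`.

Answer: true

Derivation:
s_0={q}: (G(s) U !s)=True G(s)=False s=False !s=True
s_1={r}: (G(s) U !s)=True G(s)=False s=False !s=True
s_2={q}: (G(s) U !s)=True G(s)=False s=False !s=True
s_3={p,q,r,s}: (G(s) U !s)=False G(s)=True s=True !s=False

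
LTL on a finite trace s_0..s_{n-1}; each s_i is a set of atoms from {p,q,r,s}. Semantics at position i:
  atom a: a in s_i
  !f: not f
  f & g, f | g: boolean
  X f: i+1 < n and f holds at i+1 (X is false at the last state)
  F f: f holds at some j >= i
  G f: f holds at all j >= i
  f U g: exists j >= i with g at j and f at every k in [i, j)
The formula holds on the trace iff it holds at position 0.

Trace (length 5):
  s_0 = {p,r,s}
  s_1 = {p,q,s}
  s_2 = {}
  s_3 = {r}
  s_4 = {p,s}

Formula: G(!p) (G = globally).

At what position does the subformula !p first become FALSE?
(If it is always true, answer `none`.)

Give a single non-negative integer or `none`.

s_0={p,r,s}: !p=False p=True
s_1={p,q,s}: !p=False p=True
s_2={}: !p=True p=False
s_3={r}: !p=True p=False
s_4={p,s}: !p=False p=True
G(!p) holds globally = False
First violation at position 0.

Answer: 0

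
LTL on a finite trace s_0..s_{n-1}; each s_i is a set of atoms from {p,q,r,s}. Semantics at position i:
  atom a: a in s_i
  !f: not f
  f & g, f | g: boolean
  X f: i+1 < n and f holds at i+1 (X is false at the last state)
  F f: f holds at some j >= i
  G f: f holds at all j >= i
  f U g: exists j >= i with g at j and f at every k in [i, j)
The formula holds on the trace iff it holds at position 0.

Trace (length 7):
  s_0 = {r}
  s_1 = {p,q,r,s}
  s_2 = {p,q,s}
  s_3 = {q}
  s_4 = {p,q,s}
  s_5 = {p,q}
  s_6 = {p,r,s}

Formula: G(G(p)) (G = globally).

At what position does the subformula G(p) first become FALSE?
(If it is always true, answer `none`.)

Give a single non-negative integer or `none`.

s_0={r}: G(p)=False p=False
s_1={p,q,r,s}: G(p)=False p=True
s_2={p,q,s}: G(p)=False p=True
s_3={q}: G(p)=False p=False
s_4={p,q,s}: G(p)=True p=True
s_5={p,q}: G(p)=True p=True
s_6={p,r,s}: G(p)=True p=True
G(G(p)) holds globally = False
First violation at position 0.

Answer: 0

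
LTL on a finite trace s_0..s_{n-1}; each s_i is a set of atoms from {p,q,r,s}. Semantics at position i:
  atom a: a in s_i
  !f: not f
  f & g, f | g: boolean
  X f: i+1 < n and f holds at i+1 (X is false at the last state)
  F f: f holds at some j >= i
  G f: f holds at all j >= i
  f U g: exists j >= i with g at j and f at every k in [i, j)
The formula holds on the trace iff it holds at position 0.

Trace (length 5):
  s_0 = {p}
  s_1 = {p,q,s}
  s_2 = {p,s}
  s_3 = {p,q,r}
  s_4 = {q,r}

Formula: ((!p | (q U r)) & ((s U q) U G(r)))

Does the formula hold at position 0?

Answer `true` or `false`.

Answer: false

Derivation:
s_0={p}: ((!p | (q U r)) & ((s U q) U G(r)))=False (!p | (q U r))=False !p=False p=True (q U r)=False q=False r=False ((s U q) U G(r))=False (s U q)=False s=False G(r)=False
s_1={p,q,s}: ((!p | (q U r)) & ((s U q) U G(r)))=False (!p | (q U r))=False !p=False p=True (q U r)=False q=True r=False ((s U q) U G(r))=True (s U q)=True s=True G(r)=False
s_2={p,s}: ((!p | (q U r)) & ((s U q) U G(r)))=False (!p | (q U r))=False !p=False p=True (q U r)=False q=False r=False ((s U q) U G(r))=True (s U q)=True s=True G(r)=False
s_3={p,q,r}: ((!p | (q U r)) & ((s U q) U G(r)))=True (!p | (q U r))=True !p=False p=True (q U r)=True q=True r=True ((s U q) U G(r))=True (s U q)=True s=False G(r)=True
s_4={q,r}: ((!p | (q U r)) & ((s U q) U G(r)))=True (!p | (q U r))=True !p=True p=False (q U r)=True q=True r=True ((s U q) U G(r))=True (s U q)=True s=False G(r)=True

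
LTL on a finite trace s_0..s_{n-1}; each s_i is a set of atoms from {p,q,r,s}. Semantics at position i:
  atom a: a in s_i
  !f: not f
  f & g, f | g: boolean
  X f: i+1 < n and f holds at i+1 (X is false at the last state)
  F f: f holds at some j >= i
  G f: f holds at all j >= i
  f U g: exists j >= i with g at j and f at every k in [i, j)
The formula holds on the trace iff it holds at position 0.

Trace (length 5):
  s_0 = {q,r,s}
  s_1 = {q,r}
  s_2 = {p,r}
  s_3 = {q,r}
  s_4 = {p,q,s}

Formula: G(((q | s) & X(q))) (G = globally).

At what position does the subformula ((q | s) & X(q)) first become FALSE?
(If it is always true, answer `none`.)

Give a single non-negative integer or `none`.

Answer: 1

Derivation:
s_0={q,r,s}: ((q | s) & X(q))=True (q | s)=True q=True s=True X(q)=True
s_1={q,r}: ((q | s) & X(q))=False (q | s)=True q=True s=False X(q)=False
s_2={p,r}: ((q | s) & X(q))=False (q | s)=False q=False s=False X(q)=True
s_3={q,r}: ((q | s) & X(q))=True (q | s)=True q=True s=False X(q)=True
s_4={p,q,s}: ((q | s) & X(q))=False (q | s)=True q=True s=True X(q)=False
G(((q | s) & X(q))) holds globally = False
First violation at position 1.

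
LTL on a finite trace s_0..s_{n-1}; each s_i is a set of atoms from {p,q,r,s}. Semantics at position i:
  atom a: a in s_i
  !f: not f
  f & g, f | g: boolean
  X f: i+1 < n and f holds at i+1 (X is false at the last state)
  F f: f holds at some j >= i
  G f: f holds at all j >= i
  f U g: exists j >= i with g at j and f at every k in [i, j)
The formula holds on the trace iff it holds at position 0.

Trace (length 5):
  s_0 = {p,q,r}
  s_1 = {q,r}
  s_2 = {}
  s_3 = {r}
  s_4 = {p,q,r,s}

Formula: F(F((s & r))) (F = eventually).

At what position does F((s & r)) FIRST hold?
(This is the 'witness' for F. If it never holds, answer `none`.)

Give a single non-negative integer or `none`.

s_0={p,q,r}: F((s & r))=True (s & r)=False s=False r=True
s_1={q,r}: F((s & r))=True (s & r)=False s=False r=True
s_2={}: F((s & r))=True (s & r)=False s=False r=False
s_3={r}: F((s & r))=True (s & r)=False s=False r=True
s_4={p,q,r,s}: F((s & r))=True (s & r)=True s=True r=True
F(F((s & r))) holds; first witness at position 0.

Answer: 0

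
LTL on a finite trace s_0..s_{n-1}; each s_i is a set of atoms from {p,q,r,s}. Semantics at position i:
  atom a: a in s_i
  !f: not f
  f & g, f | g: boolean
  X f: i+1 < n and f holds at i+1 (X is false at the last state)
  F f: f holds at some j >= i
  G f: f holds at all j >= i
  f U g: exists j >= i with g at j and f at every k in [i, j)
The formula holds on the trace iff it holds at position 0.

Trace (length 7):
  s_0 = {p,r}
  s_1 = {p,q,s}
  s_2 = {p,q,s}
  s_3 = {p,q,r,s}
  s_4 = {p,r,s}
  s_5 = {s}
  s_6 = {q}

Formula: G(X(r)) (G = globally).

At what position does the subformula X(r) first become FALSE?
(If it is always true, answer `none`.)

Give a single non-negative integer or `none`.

Answer: 0

Derivation:
s_0={p,r}: X(r)=False r=True
s_1={p,q,s}: X(r)=False r=False
s_2={p,q,s}: X(r)=True r=False
s_3={p,q,r,s}: X(r)=True r=True
s_4={p,r,s}: X(r)=False r=True
s_5={s}: X(r)=False r=False
s_6={q}: X(r)=False r=False
G(X(r)) holds globally = False
First violation at position 0.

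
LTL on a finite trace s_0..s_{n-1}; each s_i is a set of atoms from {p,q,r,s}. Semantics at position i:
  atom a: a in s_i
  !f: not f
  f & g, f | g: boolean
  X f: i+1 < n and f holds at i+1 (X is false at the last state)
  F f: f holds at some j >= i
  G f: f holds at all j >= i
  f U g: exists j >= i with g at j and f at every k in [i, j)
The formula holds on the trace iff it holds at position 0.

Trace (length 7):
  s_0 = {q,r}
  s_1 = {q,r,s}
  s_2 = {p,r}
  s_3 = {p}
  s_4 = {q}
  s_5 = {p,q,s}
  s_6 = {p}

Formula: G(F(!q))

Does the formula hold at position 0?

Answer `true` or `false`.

s_0={q,r}: G(F(!q))=True F(!q)=True !q=False q=True
s_1={q,r,s}: G(F(!q))=True F(!q)=True !q=False q=True
s_2={p,r}: G(F(!q))=True F(!q)=True !q=True q=False
s_3={p}: G(F(!q))=True F(!q)=True !q=True q=False
s_4={q}: G(F(!q))=True F(!q)=True !q=False q=True
s_5={p,q,s}: G(F(!q))=True F(!q)=True !q=False q=True
s_6={p}: G(F(!q))=True F(!q)=True !q=True q=False

Answer: true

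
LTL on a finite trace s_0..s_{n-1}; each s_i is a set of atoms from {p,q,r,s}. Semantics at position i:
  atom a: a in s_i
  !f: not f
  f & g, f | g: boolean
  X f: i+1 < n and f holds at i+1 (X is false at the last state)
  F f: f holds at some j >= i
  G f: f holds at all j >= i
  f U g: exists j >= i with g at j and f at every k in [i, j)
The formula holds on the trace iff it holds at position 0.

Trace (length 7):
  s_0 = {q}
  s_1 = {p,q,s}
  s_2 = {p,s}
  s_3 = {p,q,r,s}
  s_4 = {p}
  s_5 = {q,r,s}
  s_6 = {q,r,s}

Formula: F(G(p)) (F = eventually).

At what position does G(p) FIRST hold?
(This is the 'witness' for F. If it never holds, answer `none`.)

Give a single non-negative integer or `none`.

Answer: none

Derivation:
s_0={q}: G(p)=False p=False
s_1={p,q,s}: G(p)=False p=True
s_2={p,s}: G(p)=False p=True
s_3={p,q,r,s}: G(p)=False p=True
s_4={p}: G(p)=False p=True
s_5={q,r,s}: G(p)=False p=False
s_6={q,r,s}: G(p)=False p=False
F(G(p)) does not hold (no witness exists).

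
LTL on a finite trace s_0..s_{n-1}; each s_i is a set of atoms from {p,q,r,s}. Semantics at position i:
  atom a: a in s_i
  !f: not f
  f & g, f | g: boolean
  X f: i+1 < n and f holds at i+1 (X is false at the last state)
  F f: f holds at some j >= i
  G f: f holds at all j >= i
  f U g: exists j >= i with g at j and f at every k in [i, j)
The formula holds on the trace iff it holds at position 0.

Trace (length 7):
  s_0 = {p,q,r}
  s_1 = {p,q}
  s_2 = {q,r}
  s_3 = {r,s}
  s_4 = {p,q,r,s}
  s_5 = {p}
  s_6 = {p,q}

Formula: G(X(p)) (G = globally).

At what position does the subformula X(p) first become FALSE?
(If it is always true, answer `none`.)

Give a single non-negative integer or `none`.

Answer: 1

Derivation:
s_0={p,q,r}: X(p)=True p=True
s_1={p,q}: X(p)=False p=True
s_2={q,r}: X(p)=False p=False
s_3={r,s}: X(p)=True p=False
s_4={p,q,r,s}: X(p)=True p=True
s_5={p}: X(p)=True p=True
s_6={p,q}: X(p)=False p=True
G(X(p)) holds globally = False
First violation at position 1.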